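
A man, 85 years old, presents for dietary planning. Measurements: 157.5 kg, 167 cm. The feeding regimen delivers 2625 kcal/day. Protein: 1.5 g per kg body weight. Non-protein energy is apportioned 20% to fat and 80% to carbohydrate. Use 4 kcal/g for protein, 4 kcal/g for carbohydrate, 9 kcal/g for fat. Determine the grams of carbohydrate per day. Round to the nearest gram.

336 g/day

Protein = 1.5 × 157.5 = 236.25 g → 236.25 × 4 = 945 kcal.
Non-protein calories = 2625 − 945 = 1680 kcal.
Fat: 20% × 1680 = 336 kcal; carbohydrate: 1344 kcal.
Carbohydrate: 1344 kcal ÷ 4 kcal/g = 336 g.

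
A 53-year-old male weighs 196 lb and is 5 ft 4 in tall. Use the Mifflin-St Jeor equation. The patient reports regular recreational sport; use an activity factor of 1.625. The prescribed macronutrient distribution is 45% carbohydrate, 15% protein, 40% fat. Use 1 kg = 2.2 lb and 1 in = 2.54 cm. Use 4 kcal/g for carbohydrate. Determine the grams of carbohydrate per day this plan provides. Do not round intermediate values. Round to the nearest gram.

Convert to metric: weight = 196 ÷ 2.2 = 89.0909 kg; height = (5×12 + 4) × 2.54 = 64 × 2.54 = 162.56 cm.
Mifflin-St Jeor (male): BMR = 10(89.0909) + 6.25(162.56) − 5(53) + 5 = 890.9091 + 1016 − 265 + 5 = 1646.9091 kcal/day.
TEE = 1646.9091 × 1.625 = 2676.2273 kcal/day.
Carbohydrate energy = 45% × 2676.2273 = 1204.3023 kcal.
Carbohydrate = 1204.3023 ÷ 4 kcal/g = 301.0756 g.

301 g/day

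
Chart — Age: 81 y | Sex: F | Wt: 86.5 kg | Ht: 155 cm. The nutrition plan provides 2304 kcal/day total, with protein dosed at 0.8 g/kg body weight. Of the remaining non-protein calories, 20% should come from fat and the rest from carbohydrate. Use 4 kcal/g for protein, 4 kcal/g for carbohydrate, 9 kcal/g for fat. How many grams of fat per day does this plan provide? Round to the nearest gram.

45 g/day

Protein = 0.8 × 86.5 = 69.2 g → 69.2 × 4 = 276.8 kcal.
Non-protein calories = 2304 − 276.8 = 2027.2 kcal.
Fat: 20% × 2027.2 = 405.44 kcal; carbohydrate: 1621.76 kcal.
Fat: 405.44 kcal ÷ 9 kcal/g = 45.0489 g.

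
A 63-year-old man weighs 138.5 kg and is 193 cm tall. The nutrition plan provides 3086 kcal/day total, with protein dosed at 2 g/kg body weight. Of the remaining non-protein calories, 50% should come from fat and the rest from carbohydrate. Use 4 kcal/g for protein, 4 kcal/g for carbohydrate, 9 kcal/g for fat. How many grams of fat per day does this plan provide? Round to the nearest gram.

110 g/day

Protein = 2 × 138.5 = 277 g → 277 × 4 = 1108 kcal.
Non-protein calories = 3086 − 1108 = 1978 kcal.
Fat: 50% × 1978 = 989 kcal; carbohydrate: 989 kcal.
Fat: 989 kcal ÷ 9 kcal/g = 109.8889 g.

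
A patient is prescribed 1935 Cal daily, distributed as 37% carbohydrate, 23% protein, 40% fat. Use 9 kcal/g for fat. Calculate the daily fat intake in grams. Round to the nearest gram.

86 g/day

Fat energy = 40% × 1935 = 774 kcal.
At 9 kcal/g: 774 ÷ 9 = 86 g.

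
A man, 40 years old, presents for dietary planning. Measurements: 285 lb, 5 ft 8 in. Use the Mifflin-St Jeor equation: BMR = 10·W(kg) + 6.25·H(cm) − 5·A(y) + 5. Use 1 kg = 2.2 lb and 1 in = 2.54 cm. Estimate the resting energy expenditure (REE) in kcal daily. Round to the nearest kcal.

2180 kcal daily

Convert to metric: weight = 285 ÷ 2.2 = 129.5455 kg; height = (5×12 + 8) × 2.54 = 68 × 2.54 = 172.72 cm.
Mifflin-St Jeor (male): BMR = 10(129.5455) + 6.25(172.72) − 5(40) + 5 = 1295.4545 + 1079.5 − 200 + 5 = 2179.9545 kcal/day.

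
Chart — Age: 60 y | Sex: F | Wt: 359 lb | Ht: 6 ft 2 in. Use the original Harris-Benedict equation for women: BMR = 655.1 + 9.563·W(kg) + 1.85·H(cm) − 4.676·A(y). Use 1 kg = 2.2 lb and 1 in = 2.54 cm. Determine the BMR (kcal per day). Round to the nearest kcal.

2283 kcal per day

Convert to metric: weight = 359 ÷ 2.2 = 163.1818 kg; height = (6×12 + 2) × 2.54 = 74 × 2.54 = 187.96 cm.
Harris-Benedict: BMR = 655.1 + 9.563(163.1818) + 1.85(187.96) − 4.676(60) = 2282.7737 kcal/day.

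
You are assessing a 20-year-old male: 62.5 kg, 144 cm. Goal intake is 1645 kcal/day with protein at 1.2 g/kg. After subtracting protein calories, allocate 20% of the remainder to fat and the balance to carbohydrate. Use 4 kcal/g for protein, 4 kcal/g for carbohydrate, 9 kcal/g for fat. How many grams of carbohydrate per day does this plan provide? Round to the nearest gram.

269 g/day

Protein = 1.2 × 62.5 = 75 g → 75 × 4 = 300 kcal.
Non-protein calories = 1645 − 300 = 1345 kcal.
Fat: 20% × 1345 = 269 kcal; carbohydrate: 1076 kcal.
Carbohydrate: 1076 kcal ÷ 4 kcal/g = 269 g.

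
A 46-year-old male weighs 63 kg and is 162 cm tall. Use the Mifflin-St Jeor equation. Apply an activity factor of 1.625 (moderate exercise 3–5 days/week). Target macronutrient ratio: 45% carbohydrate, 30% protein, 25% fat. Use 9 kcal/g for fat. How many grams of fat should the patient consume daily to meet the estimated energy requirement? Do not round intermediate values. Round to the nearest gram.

Mifflin-St Jeor (male): BMR = 10(63) + 6.25(162) − 5(46) + 5 = 630 + 1012.5 − 230 + 5 = 1417.5 kcal/day.
TEE = 1417.5 × 1.625 = 2303.4375 kcal/day.
Fat energy = 25% × 2303.4375 = 575.8594 kcal.
Fat = 575.8594 ÷ 9 kcal/g = 63.9844 g.

64 g/day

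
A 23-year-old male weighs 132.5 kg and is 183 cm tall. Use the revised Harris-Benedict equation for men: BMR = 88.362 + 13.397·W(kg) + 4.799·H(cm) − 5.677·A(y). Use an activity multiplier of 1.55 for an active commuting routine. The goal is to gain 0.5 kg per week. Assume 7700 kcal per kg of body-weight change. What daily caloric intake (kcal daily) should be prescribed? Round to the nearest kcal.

4597 kcal daily

Harris-Benedict: BMR = 88.362 + 13.397(132.5) + 4.799(183) − 5.677(23) = 2611.1105 kcal/day.
TEE = 2611.1105 × 1.55 = 4047.2213 kcal/day.
Required daily surplus = 0.5 × 7700 ÷ 7 = 550 kcal/day.
Target intake = 4047.2213 + 550 = 4597.2213 kcal/day.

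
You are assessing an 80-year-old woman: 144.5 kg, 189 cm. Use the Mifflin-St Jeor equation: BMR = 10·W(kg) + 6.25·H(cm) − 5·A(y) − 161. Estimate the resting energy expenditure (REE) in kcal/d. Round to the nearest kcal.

2065 kcal/d

Mifflin-St Jeor (female): BMR = 10(144.5) + 6.25(189) − 5(80) − 161 = 1445 + 1181.25 − 400 − 161 = 2065.25 kcal/day.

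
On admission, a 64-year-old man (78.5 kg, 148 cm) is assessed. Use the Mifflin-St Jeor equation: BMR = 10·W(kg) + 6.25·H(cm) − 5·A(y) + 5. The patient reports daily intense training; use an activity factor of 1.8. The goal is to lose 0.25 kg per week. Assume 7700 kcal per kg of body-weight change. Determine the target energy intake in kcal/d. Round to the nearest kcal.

Mifflin-St Jeor (male): BMR = 10(78.5) + 6.25(148) − 5(64) + 5 = 785 + 925 − 320 + 5 = 1395 kcal/day.
TEE = 1395 × 1.8 = 2511 kcal/day.
Required daily deficit = 0.25 × 7700 ÷ 7 = 275 kcal/day.
Target intake = 2511 − 275 = 2236 kcal/day.

2236 kcal/d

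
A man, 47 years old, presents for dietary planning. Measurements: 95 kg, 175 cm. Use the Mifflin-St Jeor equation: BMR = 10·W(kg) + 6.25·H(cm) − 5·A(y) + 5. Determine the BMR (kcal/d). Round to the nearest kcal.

Mifflin-St Jeor (male): BMR = 10(95) + 6.25(175) − 5(47) + 5 = 950 + 1093.75 − 235 + 5 = 1813.75 kcal/day.

1814 kcal/d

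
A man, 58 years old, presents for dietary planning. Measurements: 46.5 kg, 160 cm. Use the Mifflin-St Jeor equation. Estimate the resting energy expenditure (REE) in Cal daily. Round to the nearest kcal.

Mifflin-St Jeor (male): BMR = 10(46.5) + 6.25(160) − 5(58) + 5 = 465 + 1000 − 290 + 5 = 1180 kcal/day.

1180 Cal daily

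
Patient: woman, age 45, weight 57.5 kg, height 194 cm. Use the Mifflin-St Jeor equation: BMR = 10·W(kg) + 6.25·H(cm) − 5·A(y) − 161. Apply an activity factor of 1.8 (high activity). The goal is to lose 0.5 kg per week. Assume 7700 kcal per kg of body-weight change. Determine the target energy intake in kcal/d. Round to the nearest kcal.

Mifflin-St Jeor (female): BMR = 10(57.5) + 6.25(194) − 5(45) − 161 = 575 + 1212.5 − 225 − 161 = 1401.5 kcal/day.
TEE = 1401.5 × 1.8 = 2522.7 kcal/day.
Required daily deficit = 0.5 × 7700 ÷ 7 = 550 kcal/day.
Target intake = 2522.7 − 550 = 1972.7 kcal/day.

1973 kcal/d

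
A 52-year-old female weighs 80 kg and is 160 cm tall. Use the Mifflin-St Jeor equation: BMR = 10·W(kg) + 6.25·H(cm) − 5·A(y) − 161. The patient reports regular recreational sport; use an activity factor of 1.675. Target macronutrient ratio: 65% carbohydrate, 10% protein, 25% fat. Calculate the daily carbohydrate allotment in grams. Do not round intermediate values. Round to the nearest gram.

375 g/day

Mifflin-St Jeor (female): BMR = 10(80) + 6.25(160) − 5(52) − 161 = 800 + 1000 − 260 − 161 = 1379 kcal/day.
TEE = 1379 × 1.675 = 2309.825 kcal/day.
Carbohydrate energy = 65% × 2309.825 = 1501.3863 kcal.
Carbohydrate = 1501.3863 ÷ 4 kcal/g = 375.3466 g.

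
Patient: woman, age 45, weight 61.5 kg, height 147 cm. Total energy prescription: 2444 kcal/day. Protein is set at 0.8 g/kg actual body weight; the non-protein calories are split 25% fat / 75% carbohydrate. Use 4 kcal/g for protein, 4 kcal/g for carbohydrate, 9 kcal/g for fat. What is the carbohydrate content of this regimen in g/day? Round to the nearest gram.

421 g/day

Protein = 0.8 × 61.5 = 49.2 g → 49.2 × 4 = 196.8 kcal.
Non-protein calories = 2444 − 196.8 = 2247.2 kcal.
Fat: 25% × 2247.2 = 561.8 kcal; carbohydrate: 1685.4 kcal.
Carbohydrate: 1685.4 kcal ÷ 4 kcal/g = 421.35 g.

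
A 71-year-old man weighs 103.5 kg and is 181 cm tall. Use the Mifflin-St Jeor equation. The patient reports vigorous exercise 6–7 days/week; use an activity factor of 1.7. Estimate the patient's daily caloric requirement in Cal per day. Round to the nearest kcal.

3088 Cal per day

Mifflin-St Jeor (male): BMR = 10(103.5) + 6.25(181) − 5(71) + 5 = 1035 + 1131.25 − 355 + 5 = 1816.25 kcal/day.
TEE = BMR × activity factor = 1816.25 × 1.7 = 3087.625 kcal/day.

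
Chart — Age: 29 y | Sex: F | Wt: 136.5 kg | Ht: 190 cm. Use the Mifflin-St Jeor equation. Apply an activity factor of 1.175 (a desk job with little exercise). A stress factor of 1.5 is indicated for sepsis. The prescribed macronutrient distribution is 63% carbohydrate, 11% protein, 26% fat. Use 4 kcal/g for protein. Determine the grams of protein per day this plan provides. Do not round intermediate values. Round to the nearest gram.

109 g/day

Mifflin-St Jeor (female): BMR = 10(136.5) + 6.25(190) − 5(29) − 161 = 1365 + 1187.5 − 145 − 161 = 2246.5 kcal/day.
TEE = 2246.5 × 1.175 = 2639.6375 kcal/day.
With stress factor 1.5: 2639.6375 × 1.5 = 3959.4563 kcal/day.
Protein energy = 11% × 3959.4563 = 435.5402 kcal.
Protein = 435.5402 ÷ 4 kcal/g = 108.885 g.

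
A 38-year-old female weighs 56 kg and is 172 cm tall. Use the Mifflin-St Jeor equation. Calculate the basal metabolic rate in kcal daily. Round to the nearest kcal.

1284 kcal daily

Mifflin-St Jeor (female): BMR = 10(56) + 6.25(172) − 5(38) − 161 = 560 + 1075 − 190 − 161 = 1284 kcal/day.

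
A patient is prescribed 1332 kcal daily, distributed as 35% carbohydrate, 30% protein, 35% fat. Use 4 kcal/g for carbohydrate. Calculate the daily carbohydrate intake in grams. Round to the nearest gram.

Carbohydrate energy = 35% × 1332 = 466.2 kcal.
At 4 kcal/g: 466.2 ÷ 4 = 116.55 g.

117 g/day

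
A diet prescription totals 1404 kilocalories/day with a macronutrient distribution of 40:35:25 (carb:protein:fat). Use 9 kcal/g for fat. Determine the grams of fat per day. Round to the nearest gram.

39 g/day

Fat energy = 25% × 1404 = 351 kcal.
At 9 kcal/g: 351 ÷ 9 = 39 g.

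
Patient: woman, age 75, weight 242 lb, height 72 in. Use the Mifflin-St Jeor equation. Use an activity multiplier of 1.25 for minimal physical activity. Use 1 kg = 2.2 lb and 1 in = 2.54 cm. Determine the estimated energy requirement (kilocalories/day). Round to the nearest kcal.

2134 kilocalories/day

Convert to metric: weight = 242 ÷ 2.2 = 110 kg; height = 72 × 2.54 = 182.88 cm.
Mifflin-St Jeor (female): BMR = 10(110) + 6.25(182.88) − 5(75) − 161 = 1100 + 1143 − 375 − 161 = 1707 kcal/day.
TEE = BMR × activity factor = 1707 × 1.25 = 2133.75 kcal/day.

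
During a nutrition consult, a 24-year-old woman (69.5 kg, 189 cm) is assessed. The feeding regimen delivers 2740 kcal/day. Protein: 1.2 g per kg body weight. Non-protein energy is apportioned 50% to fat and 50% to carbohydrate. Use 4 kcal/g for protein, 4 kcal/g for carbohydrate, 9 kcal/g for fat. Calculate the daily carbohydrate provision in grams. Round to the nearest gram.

Protein = 1.2 × 69.5 = 83.4 g → 83.4 × 4 = 333.6 kcal.
Non-protein calories = 2740 − 333.6 = 2406.4 kcal.
Fat: 50% × 2406.4 = 1203.2 kcal; carbohydrate: 1203.2 kcal.
Carbohydrate: 1203.2 kcal ÷ 4 kcal/g = 300.8 g.

301 g/day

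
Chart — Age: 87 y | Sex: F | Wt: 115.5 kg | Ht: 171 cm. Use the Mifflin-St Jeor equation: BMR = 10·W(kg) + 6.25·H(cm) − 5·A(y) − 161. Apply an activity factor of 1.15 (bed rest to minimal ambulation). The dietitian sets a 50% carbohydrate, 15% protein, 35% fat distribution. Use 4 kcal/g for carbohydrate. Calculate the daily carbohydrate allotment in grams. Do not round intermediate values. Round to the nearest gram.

Mifflin-St Jeor (female): BMR = 10(115.5) + 6.25(171) − 5(87) − 161 = 1155 + 1068.75 − 435 − 161 = 1627.75 kcal/day.
TEE = 1627.75 × 1.15 = 1871.9125 kcal/day.
Carbohydrate energy = 50% × 1871.9125 = 935.9563 kcal.
Carbohydrate = 935.9563 ÷ 4 kcal/g = 233.9891 g.

234 g/day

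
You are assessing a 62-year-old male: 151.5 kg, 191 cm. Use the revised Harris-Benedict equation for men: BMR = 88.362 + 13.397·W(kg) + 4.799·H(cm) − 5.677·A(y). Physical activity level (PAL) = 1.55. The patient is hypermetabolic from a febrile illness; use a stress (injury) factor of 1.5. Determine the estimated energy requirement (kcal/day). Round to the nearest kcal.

6237 kcal/day

Harris-Benedict: BMR = 88.362 + 13.397(151.5) + 4.799(191) − 5.677(62) = 2682.6425 kcal/day.
TEE = BMR × activity factor = 2682.6425 × 1.55 = 4158.0959 kcal/day.
Apply stress factor: 4158.0959 × 1.5 = 6237.1438 kcal/day.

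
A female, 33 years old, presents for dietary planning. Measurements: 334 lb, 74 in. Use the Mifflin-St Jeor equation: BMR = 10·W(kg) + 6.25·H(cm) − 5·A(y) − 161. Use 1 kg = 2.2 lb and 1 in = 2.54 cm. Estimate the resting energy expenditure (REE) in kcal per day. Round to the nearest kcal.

Convert to metric: weight = 334 ÷ 2.2 = 151.8182 kg; height = 74 × 2.54 = 187.96 cm.
Mifflin-St Jeor (female): BMR = 10(151.8182) + 6.25(187.96) − 5(33) − 161 = 1518.1818 + 1174.75 − 165 − 161 = 2366.9318 kcal/day.

2367 kcal per day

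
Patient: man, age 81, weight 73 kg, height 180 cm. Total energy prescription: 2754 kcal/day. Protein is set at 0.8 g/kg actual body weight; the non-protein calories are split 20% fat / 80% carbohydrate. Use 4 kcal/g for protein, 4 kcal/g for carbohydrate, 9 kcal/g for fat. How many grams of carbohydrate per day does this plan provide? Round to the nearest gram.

504 g/day

Protein = 0.8 × 73 = 58.4 g → 58.4 × 4 = 233.6 kcal.
Non-protein calories = 2754 − 233.6 = 2520.4 kcal.
Fat: 20% × 2520.4 = 504.08 kcal; carbohydrate: 2016.32 kcal.
Carbohydrate: 2016.32 kcal ÷ 4 kcal/g = 504.08 g.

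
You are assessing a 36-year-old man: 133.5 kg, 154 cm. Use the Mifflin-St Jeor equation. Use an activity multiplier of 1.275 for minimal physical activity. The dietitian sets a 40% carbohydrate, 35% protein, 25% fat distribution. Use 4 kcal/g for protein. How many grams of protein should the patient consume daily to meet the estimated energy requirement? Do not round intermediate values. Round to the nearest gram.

237 g/day

Mifflin-St Jeor (male): BMR = 10(133.5) + 6.25(154) − 5(36) + 5 = 1335 + 962.5 − 180 + 5 = 2122.5 kcal/day.
TEE = 2122.5 × 1.275 = 2706.1875 kcal/day.
Protein energy = 35% × 2706.1875 = 947.1656 kcal.
Protein = 947.1656 ÷ 4 kcal/g = 236.7914 g.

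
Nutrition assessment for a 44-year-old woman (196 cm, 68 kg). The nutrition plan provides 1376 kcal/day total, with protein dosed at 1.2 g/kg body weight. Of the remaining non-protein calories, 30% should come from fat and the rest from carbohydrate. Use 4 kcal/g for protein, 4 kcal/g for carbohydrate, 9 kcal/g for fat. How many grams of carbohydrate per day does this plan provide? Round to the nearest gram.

184 g/day

Protein = 1.2 × 68 = 81.6 g → 81.6 × 4 = 326.4 kcal.
Non-protein calories = 1376 − 326.4 = 1049.6 kcal.
Fat: 30% × 1049.6 = 314.88 kcal; carbohydrate: 734.72 kcal.
Carbohydrate: 734.72 kcal ÷ 4 kcal/g = 183.68 g.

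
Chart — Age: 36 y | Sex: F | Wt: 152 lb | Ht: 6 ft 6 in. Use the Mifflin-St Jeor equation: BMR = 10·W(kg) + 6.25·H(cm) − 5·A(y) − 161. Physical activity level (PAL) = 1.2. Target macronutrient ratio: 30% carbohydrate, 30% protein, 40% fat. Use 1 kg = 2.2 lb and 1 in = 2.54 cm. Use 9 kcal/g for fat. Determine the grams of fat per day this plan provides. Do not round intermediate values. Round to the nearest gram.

Convert to metric: weight = 152 ÷ 2.2 = 69.0909 kg; height = (6×12 + 6) × 2.54 = 78 × 2.54 = 198.12 cm.
Mifflin-St Jeor (female): BMR = 10(69.0909) + 6.25(198.12) − 5(36) − 161 = 690.9091 + 1238.25 − 180 − 161 = 1588.1591 kcal/day.
TEE = 1588.1591 × 1.2 = 1905.7909 kcal/day.
Fat energy = 40% × 1905.7909 = 762.3164 kcal.
Fat = 762.3164 ÷ 9 kcal/g = 84.7018 g.

85 g/day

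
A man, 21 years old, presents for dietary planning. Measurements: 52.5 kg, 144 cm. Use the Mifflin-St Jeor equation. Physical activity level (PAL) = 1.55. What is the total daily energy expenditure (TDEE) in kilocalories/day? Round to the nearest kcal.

Mifflin-St Jeor (male): BMR = 10(52.5) + 6.25(144) − 5(21) + 5 = 525 + 900 − 105 + 5 = 1325 kcal/day.
TEE = BMR × activity factor = 1325 × 1.55 = 2053.75 kcal/day.

2054 kilocalories/day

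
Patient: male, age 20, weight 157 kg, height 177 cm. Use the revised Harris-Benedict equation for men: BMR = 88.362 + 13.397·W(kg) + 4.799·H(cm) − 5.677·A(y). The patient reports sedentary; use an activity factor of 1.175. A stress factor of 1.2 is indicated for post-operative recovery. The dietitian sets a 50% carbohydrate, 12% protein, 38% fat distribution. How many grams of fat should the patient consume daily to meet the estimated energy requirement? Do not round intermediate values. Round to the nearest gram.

174 g/day

Harris-Benedict: BMR = 88.362 + 13.397(157) + 4.799(177) − 5.677(20) = 2927.574 kcal/day.
TEE = 2927.574 × 1.175 = 3439.8995 kcal/day.
With stress factor 1.2: 3439.8995 × 1.2 = 4127.8793 kcal/day.
Fat energy = 38% × 4127.8793 = 1568.5941 kcal.
Fat = 1568.5941 ÷ 9 kcal/g = 174.2882 g.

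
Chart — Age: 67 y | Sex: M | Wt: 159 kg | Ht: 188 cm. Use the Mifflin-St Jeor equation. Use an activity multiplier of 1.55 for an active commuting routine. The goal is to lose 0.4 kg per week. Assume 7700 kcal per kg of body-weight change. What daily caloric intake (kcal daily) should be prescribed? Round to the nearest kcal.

Mifflin-St Jeor (male): BMR = 10(159) + 6.25(188) − 5(67) + 5 = 1590 + 1175 − 335 + 5 = 2435 kcal/day.
TEE = 2435 × 1.55 = 3774.25 kcal/day.
Required daily deficit = 0.4 × 7700 ÷ 7 = 440 kcal/day.
Target intake = 3774.25 − 440 = 3334.25 kcal/day.

3334 kcal daily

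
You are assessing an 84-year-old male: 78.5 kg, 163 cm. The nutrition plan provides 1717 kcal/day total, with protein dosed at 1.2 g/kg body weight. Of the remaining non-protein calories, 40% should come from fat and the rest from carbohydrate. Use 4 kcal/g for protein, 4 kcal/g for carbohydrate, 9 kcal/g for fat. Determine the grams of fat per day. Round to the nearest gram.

60 g/day

Protein = 1.2 × 78.5 = 94.2 g → 94.2 × 4 = 376.8 kcal.
Non-protein calories = 1717 − 376.8 = 1340.2 kcal.
Fat: 40% × 1340.2 = 536.08 kcal; carbohydrate: 804.12 kcal.
Fat: 536.08 kcal ÷ 9 kcal/g = 59.5644 g.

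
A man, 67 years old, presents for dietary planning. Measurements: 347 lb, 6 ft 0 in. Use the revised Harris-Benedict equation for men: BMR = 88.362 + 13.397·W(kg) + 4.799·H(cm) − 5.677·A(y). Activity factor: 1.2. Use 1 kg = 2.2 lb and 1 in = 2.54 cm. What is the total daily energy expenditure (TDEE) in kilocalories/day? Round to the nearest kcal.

3238 kilocalories/day

Convert to metric: weight = 347 ÷ 2.2 = 157.7273 kg; height = (6×12 + 0) × 2.54 = 72 × 2.54 = 182.88 cm.
Harris-Benedict: BMR = 88.362 + 13.397(157.7273) + 4.799(182.88) − 5.677(67) = 2698.7164 kcal/day.
TEE = BMR × activity factor = 2698.7164 × 1.2 = 3238.4597 kcal/day.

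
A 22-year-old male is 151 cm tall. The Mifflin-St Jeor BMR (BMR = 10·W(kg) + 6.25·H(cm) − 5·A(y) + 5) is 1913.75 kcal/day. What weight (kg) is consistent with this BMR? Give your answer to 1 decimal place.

1913.75 = 10·W + 6.25(151) − 5(22) + 5
10·W = 1913.75 − 838.75 = 1075, so W = 107.5 kg.

107.5 kg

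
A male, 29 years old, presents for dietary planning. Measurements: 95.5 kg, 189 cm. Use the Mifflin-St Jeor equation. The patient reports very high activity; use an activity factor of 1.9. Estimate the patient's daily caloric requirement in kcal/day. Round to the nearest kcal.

3793 kcal/day

Mifflin-St Jeor (male): BMR = 10(95.5) + 6.25(189) − 5(29) + 5 = 955 + 1181.25 − 145 + 5 = 1996.25 kcal/day.
TEE = BMR × activity factor = 1996.25 × 1.9 = 3792.875 kcal/day.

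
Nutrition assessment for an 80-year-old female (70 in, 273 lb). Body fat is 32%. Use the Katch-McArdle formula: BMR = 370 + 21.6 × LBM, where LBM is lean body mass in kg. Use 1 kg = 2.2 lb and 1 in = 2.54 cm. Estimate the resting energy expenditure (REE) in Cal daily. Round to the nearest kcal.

2193 Cal daily

Convert to metric: weight = 273 ÷ 2.2 = 124.0909 kg; height = 70 × 2.54 = 177.8 cm.
LBM = 124.0909 × (1 − 0.32) = 84.3818 kg. Katch-McArdle: BMR = 370 + 21.6 × 84.3818 = 2192.6473 kcal/day.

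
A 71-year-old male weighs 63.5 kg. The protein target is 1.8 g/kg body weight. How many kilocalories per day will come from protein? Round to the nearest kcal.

Protein = 1.8 g/kg × 63.5 kg = 114.3 g/day.
Protein energy = 114.3 g × 4 kcal/g = 457.2 kcal/day.

457 kcal/day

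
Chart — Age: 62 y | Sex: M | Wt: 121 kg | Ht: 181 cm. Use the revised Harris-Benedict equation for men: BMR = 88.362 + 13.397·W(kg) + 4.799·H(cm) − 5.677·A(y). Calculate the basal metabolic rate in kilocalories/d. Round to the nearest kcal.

2226 kilocalories/d

Harris-Benedict: BMR = 88.362 + 13.397(121) + 4.799(181) − 5.677(62) = 2226.044 kcal/day.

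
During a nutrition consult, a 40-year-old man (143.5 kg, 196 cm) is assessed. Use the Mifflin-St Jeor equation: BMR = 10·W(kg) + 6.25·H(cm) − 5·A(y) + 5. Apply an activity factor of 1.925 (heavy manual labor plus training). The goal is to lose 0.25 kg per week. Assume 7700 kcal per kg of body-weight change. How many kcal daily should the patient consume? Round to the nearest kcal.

Mifflin-St Jeor (male): BMR = 10(143.5) + 6.25(196) − 5(40) + 5 = 1435 + 1225 − 200 + 5 = 2465 kcal/day.
TEE = 2465 × 1.925 = 4745.125 kcal/day.
Required daily deficit = 0.25 × 7700 ÷ 7 = 275 kcal/day.
Target intake = 4745.125 − 275 = 4470.125 kcal/day.

4470 kcal daily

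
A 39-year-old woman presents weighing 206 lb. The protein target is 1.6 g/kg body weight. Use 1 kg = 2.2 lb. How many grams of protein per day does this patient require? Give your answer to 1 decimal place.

Weight in kg = 206 ÷ 2.2 = 93.6364 kg.
Protein = 1.6 g/kg × 93.6364 kg = 149.8182 g/day.

149.8 g/day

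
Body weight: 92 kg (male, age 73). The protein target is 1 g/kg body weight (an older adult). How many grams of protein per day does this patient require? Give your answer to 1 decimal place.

92.0 g/day

Protein = 1 g/kg × 92 kg = 92 g/day.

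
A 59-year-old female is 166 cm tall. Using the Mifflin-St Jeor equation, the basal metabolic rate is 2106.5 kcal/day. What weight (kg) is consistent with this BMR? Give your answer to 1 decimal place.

2106.5 = 10·W + 6.25(166) − 5(59) − 161
10·W = 2106.5 − 581.5 = 1525, so W = 152.5 kg.

152.5 kg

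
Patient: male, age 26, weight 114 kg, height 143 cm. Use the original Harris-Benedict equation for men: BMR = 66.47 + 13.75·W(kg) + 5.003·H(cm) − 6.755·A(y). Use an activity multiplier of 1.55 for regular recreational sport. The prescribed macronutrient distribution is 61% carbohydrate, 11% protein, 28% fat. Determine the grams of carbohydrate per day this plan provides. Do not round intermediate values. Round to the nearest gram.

Harris-Benedict: BMR = 66.47 + 13.75(114) + 5.003(143) − 6.755(26) = 2173.769 kcal/day.
TEE = 2173.769 × 1.55 = 3369.342 kcal/day.
Carbohydrate energy = 61% × 3369.342 = 2055.2986 kcal.
Carbohydrate = 2055.2986 ÷ 4 kcal/g = 513.8246 g.

514 g/day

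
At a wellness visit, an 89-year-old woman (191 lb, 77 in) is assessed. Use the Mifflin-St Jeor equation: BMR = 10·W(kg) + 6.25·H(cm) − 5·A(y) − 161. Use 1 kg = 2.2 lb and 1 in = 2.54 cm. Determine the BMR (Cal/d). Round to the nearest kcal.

1485 Cal/d

Convert to metric: weight = 191 ÷ 2.2 = 86.8182 kg; height = 77 × 2.54 = 195.58 cm.
Mifflin-St Jeor (female): BMR = 10(86.8182) + 6.25(195.58) − 5(89) − 161 = 868.1818 + 1222.375 − 445 − 161 = 1484.5568 kcal/day.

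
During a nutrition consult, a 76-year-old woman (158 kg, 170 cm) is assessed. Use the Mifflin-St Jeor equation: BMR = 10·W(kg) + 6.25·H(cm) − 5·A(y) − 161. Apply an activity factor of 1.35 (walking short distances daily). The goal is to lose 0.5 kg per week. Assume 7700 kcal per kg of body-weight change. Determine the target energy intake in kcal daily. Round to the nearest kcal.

Mifflin-St Jeor (female): BMR = 10(158) + 6.25(170) − 5(76) − 161 = 1580 + 1062.5 − 380 − 161 = 2101.5 kcal/day.
TEE = 2101.5 × 1.35 = 2837.025 kcal/day.
Required daily deficit = 0.5 × 7700 ÷ 7 = 550 kcal/day.
Target intake = 2837.025 − 550 = 2287.025 kcal/day.

2287 kcal daily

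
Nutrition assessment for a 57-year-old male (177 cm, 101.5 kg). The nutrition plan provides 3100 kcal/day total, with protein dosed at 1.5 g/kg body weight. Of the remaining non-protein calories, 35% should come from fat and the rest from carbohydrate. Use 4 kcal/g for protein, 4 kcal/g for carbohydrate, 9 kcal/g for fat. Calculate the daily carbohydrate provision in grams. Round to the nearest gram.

Protein = 1.5 × 101.5 = 152.25 g → 152.25 × 4 = 609 kcal.
Non-protein calories = 3100 − 609 = 2491 kcal.
Fat: 35% × 2491 = 871.85 kcal; carbohydrate: 1619.15 kcal.
Carbohydrate: 1619.15 kcal ÷ 4 kcal/g = 404.7875 g.

405 g/day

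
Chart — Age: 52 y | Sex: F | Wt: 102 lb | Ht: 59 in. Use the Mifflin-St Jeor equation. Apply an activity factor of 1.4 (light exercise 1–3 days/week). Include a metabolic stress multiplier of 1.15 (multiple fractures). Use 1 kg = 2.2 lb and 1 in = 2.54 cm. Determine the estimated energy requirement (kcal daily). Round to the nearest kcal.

1577 kcal daily

Convert to metric: weight = 102 ÷ 2.2 = 46.3636 kg; height = 59 × 2.54 = 149.86 cm.
Mifflin-St Jeor (female): BMR = 10(46.3636) + 6.25(149.86) − 5(52) − 161 = 463.6364 + 936.625 − 260 − 161 = 979.2614 kcal/day.
TEE = BMR × activity factor = 979.2614 × 1.4 = 1370.9659 kcal/day.
Apply stress factor: 1370.9659 × 1.15 = 1576.6108 kcal/day.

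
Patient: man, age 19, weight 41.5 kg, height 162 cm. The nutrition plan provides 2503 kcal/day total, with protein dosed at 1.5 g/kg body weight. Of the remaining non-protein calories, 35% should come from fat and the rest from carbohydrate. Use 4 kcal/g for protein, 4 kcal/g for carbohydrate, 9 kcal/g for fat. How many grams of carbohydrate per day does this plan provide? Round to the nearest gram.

Protein = 1.5 × 41.5 = 62.25 g → 62.25 × 4 = 249 kcal.
Non-protein calories = 2503 − 249 = 2254 kcal.
Fat: 35% × 2254 = 788.9 kcal; carbohydrate: 1465.1 kcal.
Carbohydrate: 1465.1 kcal ÷ 4 kcal/g = 366.275 g.

366 g/day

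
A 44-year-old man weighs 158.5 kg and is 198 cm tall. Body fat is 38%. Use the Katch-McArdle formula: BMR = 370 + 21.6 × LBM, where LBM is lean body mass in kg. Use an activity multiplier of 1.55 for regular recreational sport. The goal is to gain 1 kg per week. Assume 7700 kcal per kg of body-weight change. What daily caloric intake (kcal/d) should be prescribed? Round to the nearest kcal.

4964 kcal/d

LBM = 158.5 × (1 − 0.38) = 98.27 kg. Katch-McArdle: BMR = 370 + 21.6 × 98.27 = 2492.632 kcal/day.
TEE = 2492.632 × 1.55 = 3863.5796 kcal/day.
Required daily surplus = 1 × 7700 ÷ 7 = 1100 kcal/day.
Target intake = 3863.5796 + 1100 = 4963.5796 kcal/day.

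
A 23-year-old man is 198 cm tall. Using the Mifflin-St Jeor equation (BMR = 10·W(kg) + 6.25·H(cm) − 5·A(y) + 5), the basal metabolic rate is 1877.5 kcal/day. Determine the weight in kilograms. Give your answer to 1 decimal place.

75.0 kg

1877.5 = 10·W + 6.25(198) − 5(23) + 5
10·W = 1877.5 − 1127.5 = 750, so W = 75 kg.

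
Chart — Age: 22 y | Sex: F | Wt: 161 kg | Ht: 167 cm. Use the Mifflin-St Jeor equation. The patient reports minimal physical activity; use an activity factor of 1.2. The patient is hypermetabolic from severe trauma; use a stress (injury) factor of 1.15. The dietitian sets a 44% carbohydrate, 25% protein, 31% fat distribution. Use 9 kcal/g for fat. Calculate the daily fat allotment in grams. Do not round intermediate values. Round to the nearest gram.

Mifflin-St Jeor (female): BMR = 10(161) + 6.25(167) − 5(22) − 161 = 1610 + 1043.75 − 110 − 161 = 2382.75 kcal/day.
TEE = 2382.75 × 1.2 = 2859.3 kcal/day.
With stress factor 1.15: 2859.3 × 1.15 = 3288.195 kcal/day.
Fat energy = 31% × 3288.195 = 1019.3405 kcal.
Fat = 1019.3405 ÷ 9 kcal/g = 113.2601 g.

113 g/day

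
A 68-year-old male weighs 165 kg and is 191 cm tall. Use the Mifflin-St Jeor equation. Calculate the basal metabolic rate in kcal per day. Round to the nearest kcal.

Mifflin-St Jeor (male): BMR = 10(165) + 6.25(191) − 5(68) + 5 = 1650 + 1193.75 − 340 + 5 = 2508.75 kcal/day.

2509 kcal per day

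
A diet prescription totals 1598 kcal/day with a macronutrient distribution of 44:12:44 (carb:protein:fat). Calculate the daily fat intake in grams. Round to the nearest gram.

Fat energy = 44% × 1598 = 703.12 kcal.
At 9 kcal/g: 703.12 ÷ 9 = 78.1244 g.

78 g/day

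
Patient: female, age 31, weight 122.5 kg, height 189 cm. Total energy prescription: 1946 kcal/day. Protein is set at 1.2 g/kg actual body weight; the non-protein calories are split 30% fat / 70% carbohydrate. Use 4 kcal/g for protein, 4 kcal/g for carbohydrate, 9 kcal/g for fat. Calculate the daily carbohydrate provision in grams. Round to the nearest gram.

Protein = 1.2 × 122.5 = 147 g → 147 × 4 = 588 kcal.
Non-protein calories = 1946 − 588 = 1358 kcal.
Fat: 30% × 1358 = 407.4 kcal; carbohydrate: 950.6 kcal.
Carbohydrate: 950.6 kcal ÷ 4 kcal/g = 237.65 g.

238 g/day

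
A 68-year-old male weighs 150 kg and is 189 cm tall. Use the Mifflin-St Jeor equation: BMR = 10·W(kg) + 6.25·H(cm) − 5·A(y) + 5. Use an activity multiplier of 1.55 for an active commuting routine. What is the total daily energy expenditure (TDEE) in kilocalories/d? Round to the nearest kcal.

3637 kilocalories/d

Mifflin-St Jeor (male): BMR = 10(150) + 6.25(189) − 5(68) + 5 = 1500 + 1181.25 − 340 + 5 = 2346.25 kcal/day.
TEE = BMR × activity factor = 2346.25 × 1.55 = 3636.6875 kcal/day.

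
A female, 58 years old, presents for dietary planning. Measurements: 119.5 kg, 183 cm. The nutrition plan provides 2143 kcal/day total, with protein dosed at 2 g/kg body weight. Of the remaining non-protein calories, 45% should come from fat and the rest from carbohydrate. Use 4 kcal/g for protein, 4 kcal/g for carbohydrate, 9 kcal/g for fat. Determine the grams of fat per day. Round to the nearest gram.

Protein = 2 × 119.5 = 239 g → 239 × 4 = 956 kcal.
Non-protein calories = 2143 − 956 = 1187 kcal.
Fat: 45% × 1187 = 534.15 kcal; carbohydrate: 652.85 kcal.
Fat: 534.15 kcal ÷ 9 kcal/g = 59.35 g.

59 g/day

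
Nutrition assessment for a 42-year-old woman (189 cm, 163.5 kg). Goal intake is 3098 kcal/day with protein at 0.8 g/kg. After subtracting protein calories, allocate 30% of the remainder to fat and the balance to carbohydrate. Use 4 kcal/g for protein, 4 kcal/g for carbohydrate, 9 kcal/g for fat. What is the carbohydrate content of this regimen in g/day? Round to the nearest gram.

451 g/day

Protein = 0.8 × 163.5 = 130.8 g → 130.8 × 4 = 523.2 kcal.
Non-protein calories = 3098 − 523.2 = 2574.8 kcal.
Fat: 30% × 2574.8 = 772.44 kcal; carbohydrate: 1802.36 kcal.
Carbohydrate: 1802.36 kcal ÷ 4 kcal/g = 450.59 g.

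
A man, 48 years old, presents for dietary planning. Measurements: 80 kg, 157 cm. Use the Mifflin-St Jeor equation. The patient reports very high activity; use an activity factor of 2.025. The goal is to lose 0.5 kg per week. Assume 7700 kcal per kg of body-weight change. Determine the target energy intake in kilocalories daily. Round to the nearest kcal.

2581 kilocalories daily

Mifflin-St Jeor (male): BMR = 10(80) + 6.25(157) − 5(48) + 5 = 800 + 981.25 − 240 + 5 = 1546.25 kcal/day.
TEE = 1546.25 × 2.025 = 3131.1563 kcal/day.
Required daily deficit = 0.5 × 7700 ÷ 7 = 550 kcal/day.
Target intake = 3131.1563 − 550 = 2581.1563 kcal/day.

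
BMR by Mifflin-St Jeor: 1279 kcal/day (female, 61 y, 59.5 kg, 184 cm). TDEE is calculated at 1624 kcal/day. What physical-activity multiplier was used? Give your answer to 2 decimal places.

Activity factor = TEE ÷ BMR = 1624 ÷ 1279 = 1.27.

1.27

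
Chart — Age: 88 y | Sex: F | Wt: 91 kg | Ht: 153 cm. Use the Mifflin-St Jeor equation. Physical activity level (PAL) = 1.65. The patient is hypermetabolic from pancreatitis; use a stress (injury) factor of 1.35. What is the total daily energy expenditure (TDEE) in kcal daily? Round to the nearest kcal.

Mifflin-St Jeor (female): BMR = 10(91) + 6.25(153) − 5(88) − 161 = 910 + 956.25 − 440 − 161 = 1265.25 kcal/day.
TEE = BMR × activity factor = 1265.25 × 1.65 = 2087.6625 kcal/day.
Apply stress factor: 2087.6625 × 1.35 = 2818.3444 kcal/day.

2818 kcal daily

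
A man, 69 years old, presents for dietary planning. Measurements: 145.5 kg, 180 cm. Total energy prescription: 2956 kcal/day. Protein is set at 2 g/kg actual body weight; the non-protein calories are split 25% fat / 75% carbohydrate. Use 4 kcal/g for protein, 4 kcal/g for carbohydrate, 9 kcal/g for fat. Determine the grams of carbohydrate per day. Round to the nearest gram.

Protein = 2 × 145.5 = 291 g → 291 × 4 = 1164 kcal.
Non-protein calories = 2956 − 1164 = 1792 kcal.
Fat: 25% × 1792 = 448 kcal; carbohydrate: 1344 kcal.
Carbohydrate: 1344 kcal ÷ 4 kcal/g = 336 g.

336 g/day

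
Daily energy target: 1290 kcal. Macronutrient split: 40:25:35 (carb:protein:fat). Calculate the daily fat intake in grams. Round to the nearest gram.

50 g/day

Fat energy = 35% × 1290 = 451.5 kcal.
At 9 kcal/g: 451.5 ÷ 9 = 50.1667 g.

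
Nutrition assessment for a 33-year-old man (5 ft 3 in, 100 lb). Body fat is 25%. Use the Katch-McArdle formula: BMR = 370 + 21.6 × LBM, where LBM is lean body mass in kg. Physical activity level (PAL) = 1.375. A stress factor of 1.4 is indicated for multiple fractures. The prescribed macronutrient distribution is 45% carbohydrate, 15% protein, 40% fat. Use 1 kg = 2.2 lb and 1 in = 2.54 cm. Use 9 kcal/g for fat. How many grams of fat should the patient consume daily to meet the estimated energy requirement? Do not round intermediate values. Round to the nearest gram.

Convert to metric: weight = 100 ÷ 2.2 = 45.4545 kg; height = (5×12 + 3) × 2.54 = 63 × 2.54 = 160.02 cm.
LBM = 45.4545 × (1 − 0.25) = 34.0909 kg. Katch-McArdle: BMR = 370 + 21.6 × 34.0909 = 1106.3636 kcal/day.
TEE = 1106.3636 × 1.375 = 1521.25 kcal/day.
With stress factor 1.4: 1521.25 × 1.4 = 2129.75 kcal/day.
Fat energy = 40% × 2129.75 = 851.9 kcal.
Fat = 851.9 ÷ 9 kcal/g = 94.6556 g.

95 g/day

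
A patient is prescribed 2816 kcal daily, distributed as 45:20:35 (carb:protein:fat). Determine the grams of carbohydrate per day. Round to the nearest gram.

317 g/day

Carbohydrate energy = 45% × 2816 = 1267.2 kcal.
At 4 kcal/g: 1267.2 ÷ 4 = 316.8 g.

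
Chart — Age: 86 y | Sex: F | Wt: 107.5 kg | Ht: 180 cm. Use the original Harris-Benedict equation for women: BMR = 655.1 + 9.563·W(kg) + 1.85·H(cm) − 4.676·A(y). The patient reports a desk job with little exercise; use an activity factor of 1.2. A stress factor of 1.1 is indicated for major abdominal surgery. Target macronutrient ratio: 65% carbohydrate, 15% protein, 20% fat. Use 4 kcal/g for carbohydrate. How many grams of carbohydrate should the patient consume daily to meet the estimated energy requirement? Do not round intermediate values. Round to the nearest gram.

Harris-Benedict: BMR = 655.1 + 9.563(107.5) + 1.85(180) − 4.676(86) = 1613.9865 kcal/day.
TEE = 1613.9865 × 1.2 = 1936.7838 kcal/day.
With stress factor 1.1: 1936.7838 × 1.1 = 2130.4622 kcal/day.
Carbohydrate energy = 65% × 2130.4622 = 1384.8004 kcal.
Carbohydrate = 1384.8004 ÷ 4 kcal/g = 346.2001 g.

346 g/day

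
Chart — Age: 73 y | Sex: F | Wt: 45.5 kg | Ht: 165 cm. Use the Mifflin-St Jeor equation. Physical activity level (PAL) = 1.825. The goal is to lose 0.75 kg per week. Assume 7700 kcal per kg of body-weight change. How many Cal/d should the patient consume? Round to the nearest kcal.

927 Cal/d

Mifflin-St Jeor (female): BMR = 10(45.5) + 6.25(165) − 5(73) − 161 = 455 + 1031.25 − 365 − 161 = 960.25 kcal/day.
TEE = 960.25 × 1.825 = 1752.4563 kcal/day.
Required daily deficit = 0.75 × 7700 ÷ 7 = 825 kcal/day.
Target intake = 1752.4563 − 825 = 927.4563 kcal/day.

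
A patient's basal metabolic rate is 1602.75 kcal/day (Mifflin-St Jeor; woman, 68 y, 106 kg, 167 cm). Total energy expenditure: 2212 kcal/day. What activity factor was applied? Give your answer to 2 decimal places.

Activity factor = TEE ÷ BMR = 2212 ÷ 1602.75 = 1.38.

1.38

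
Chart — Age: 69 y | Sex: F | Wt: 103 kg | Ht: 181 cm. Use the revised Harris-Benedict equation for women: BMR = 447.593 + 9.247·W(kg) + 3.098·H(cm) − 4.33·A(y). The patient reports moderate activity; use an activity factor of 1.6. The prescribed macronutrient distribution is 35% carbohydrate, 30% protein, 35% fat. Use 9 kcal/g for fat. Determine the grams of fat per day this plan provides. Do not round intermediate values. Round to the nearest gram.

103 g/day

Harris-Benedict: BMR = 447.593 + 9.247(103) + 3.098(181) − 4.33(69) = 1662.002 kcal/day.
TEE = 1662.002 × 1.6 = 2659.2032 kcal/day.
Fat energy = 35% × 2659.2032 = 930.7211 kcal.
Fat = 930.7211 ÷ 9 kcal/g = 103.4135 g.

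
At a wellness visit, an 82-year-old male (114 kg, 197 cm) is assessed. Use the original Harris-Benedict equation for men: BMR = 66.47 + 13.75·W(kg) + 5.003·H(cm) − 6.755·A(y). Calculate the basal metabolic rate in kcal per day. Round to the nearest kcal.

2066 kcal per day

Harris-Benedict: BMR = 66.47 + 13.75(114) + 5.003(197) − 6.755(82) = 2065.651 kcal/day.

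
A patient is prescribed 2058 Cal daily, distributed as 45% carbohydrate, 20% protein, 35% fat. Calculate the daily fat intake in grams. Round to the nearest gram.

Fat energy = 35% × 2058 = 720.3 kcal.
At 9 kcal/g: 720.3 ÷ 9 = 80.0333 g.

80 g/day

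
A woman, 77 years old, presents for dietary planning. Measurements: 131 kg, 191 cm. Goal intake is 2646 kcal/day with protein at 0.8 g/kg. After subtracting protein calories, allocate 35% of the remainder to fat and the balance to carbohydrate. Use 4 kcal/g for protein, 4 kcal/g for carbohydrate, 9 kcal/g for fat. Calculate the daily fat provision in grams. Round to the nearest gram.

87 g/day

Protein = 0.8 × 131 = 104.8 g → 104.8 × 4 = 419.2 kcal.
Non-protein calories = 2646 − 419.2 = 2226.8 kcal.
Fat: 35% × 2226.8 = 779.38 kcal; carbohydrate: 1447.42 kcal.
Fat: 779.38 kcal ÷ 9 kcal/g = 86.5978 g.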